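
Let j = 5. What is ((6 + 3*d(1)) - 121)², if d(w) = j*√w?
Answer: 10000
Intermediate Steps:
d(w) = 5*√w
((6 + 3*d(1)) - 121)² = ((6 + 3*(5*√1)) - 121)² = ((6 + 3*(5*1)) - 121)² = ((6 + 3*5) - 121)² = ((6 + 15) - 121)² = (21 - 121)² = (-100)² = 10000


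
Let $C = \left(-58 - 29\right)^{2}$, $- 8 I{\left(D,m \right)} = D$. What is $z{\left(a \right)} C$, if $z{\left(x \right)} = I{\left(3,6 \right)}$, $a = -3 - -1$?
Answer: $- \frac{22707}{8} \approx -2838.4$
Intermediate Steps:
$I{\left(D,m \right)} = - \frac{D}{8}$
$a = -2$ ($a = -3 + 1 = -2$)
$z{\left(x \right)} = - \frac{3}{8}$ ($z{\left(x \right)} = \left(- \frac{1}{8}\right) 3 = - \frac{3}{8}$)
$C = 7569$ ($C = \left(-87\right)^{2} = 7569$)
$z{\left(a \right)} C = \left(- \frac{3}{8}\right) 7569 = - \frac{22707}{8}$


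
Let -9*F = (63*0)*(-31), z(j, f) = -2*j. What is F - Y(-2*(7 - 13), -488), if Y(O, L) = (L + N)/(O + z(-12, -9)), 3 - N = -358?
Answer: 127/36 ≈ 3.5278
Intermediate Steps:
N = 361 (N = 3 - 1*(-358) = 3 + 358 = 361)
Y(O, L) = (361 + L)/(24 + O) (Y(O, L) = (L + 361)/(O - 2*(-12)) = (361 + L)/(O + 24) = (361 + L)/(24 + O))
F = 0 (F = -63*0*(-31)/9 = -0*(-31) = -⅑*0 = 0)
F - Y(-2*(7 - 13), -488) = 0 - (361 - 488)/(24 - 2*(7 - 13)) = 0 - (-127)/(24 - 2*(-6)) = 0 - (-127)/(24 + 12) = 0 - (-127)/36 = 0 - 1*(-127/36) = 0 + 127/36 = 127/36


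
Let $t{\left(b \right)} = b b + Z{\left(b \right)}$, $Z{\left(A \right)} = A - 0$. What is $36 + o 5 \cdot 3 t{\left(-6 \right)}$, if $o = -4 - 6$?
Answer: $-4464$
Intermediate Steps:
$Z{\left(A \right)} = A$ ($Z{\left(A \right)} = A + 0 = A$)
$o = -10$ ($o = -4 - 6 = -10$)
$t{\left(b \right)} = b + b^{2}$ ($t{\left(b \right)} = b b + b = b^{2} + b = b + b^{2}$)
$36 + o 5 \cdot 3 t{\left(-6 \right)} = 36 + \left(-10\right) 5 \cdot 3 \left(- 6 \left(1 - 6\right)\right) = 36 + \left(-50\right) 3 \left(\left(-6\right) \left(-5\right)\right) = 36 - 4500 = -4464$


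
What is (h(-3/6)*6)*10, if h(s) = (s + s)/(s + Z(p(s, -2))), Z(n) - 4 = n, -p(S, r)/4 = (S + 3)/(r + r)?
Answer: -10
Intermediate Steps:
p(S, r) = -2*(3 + S)/r (p(S, r) = -4*(S + 3)/(r + r) = -4*(3 + S)/(2*r) = -4*(3 + S)*1/(2*r) = -2*(3 + S)/r)
Z(n) = 4 + n
h(s) = 2*s/(7 + 2*s) (h(s) = (s + s)/(s + (4 + 2*(-3 - s)/(-2))) = (2*s)/(s + (4 + 2*(-½)*(-3 - s))) = (2*s)/(s + (4 + (3 + s))) = (2*s)/(s + (7 + s)) = (2*s)/(7 + 2*s) = 2*s/(7 + 2*s))
(h(-3/6)*6)*10 = ((2*(-3/6)/(7 + 2*(-3/6)))*6)*10 = ((2*(-3*⅙)/(7 + 2*(-3*⅙)))*6)*10 = ((2*(-½)/(7 + 2*(-½)))*6)*10 = ((2*(-½)/(7 - 1))*6)*10 = ((2*(-½)/6)*6)*10 = ((2*(-½)*(⅙))*6)*10 = -⅙*6*10 = -1*10 = -10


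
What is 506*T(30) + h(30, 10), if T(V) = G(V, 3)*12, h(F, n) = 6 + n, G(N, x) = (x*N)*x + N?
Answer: 1821616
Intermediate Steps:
G(N, x) = N + N*x² (G(N, x) = (N*x)*x + N = N*x² + N = N + N*x²)
T(V) = 120*V (T(V) = (V*(1 + 3²))*12 = (V*(1 + 9))*12 = (V*10)*12 = (10*V)*12 = 120*V)
506*T(30) + h(30, 10) = 506*(120*30) + (6 + 10) = 506*3600 + 16 = 1821600 + 16 = 1821616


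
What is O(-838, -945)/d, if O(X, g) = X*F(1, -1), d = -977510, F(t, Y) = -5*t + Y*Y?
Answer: -1676/488755 ≈ -0.0034291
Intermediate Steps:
F(t, Y) = Y² - 5*t (F(t, Y) = -5*t + Y² = Y² - 5*t)
O(X, g) = -4*X (O(X, g) = X*((-1)² - 5*1) = X*(1 - 5) = X*(-4) = -4*X)
O(-838, -945)/d = -4*(-838)/(-977510) = 3352*(-1/977510) = -1676/488755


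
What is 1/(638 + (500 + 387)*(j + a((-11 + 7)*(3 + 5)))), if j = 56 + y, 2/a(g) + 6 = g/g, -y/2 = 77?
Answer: -5/433214 ≈ -1.1542e-5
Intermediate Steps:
y = -154 (y = -2*77 = -154)
a(g) = -⅖ (a(g) = 2/(-6 + g/g) = 2/(-6 + 1) = 2/(-5) = 2*(-⅕) = -⅖)
j = -98 (j = 56 - 154 = -98)
1/(638 + (500 + 387)*(j + a((-11 + 7)*(3 + 5)))) = 1/(638 + (500 + 387)*(-98 - ⅖)) = 1/(638 + 887*(-492/5)) = 1/(638 - 436404/5) = 1/(-433214/5) = -5/433214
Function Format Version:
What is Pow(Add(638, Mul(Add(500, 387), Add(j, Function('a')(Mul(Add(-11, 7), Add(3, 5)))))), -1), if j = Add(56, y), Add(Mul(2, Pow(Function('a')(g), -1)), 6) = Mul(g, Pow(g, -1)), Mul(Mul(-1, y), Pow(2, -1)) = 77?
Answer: Rational(-5, 433214) ≈ -1.1542e-5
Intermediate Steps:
y = -154 (y = Mul(-2, 77) = -154)
Function('a')(g) = Rational(-2, 5) (Function('a')(g) = Mul(2, Pow(Add(-6, Mul(g, Pow(g, -1))), -1)) = Mul(2, Pow(Add(-6, 1), -1)) = Mul(2, Pow(-5, -1)) = Mul(2, Rational(-1, 5)) = Rational(-2, 5))
j = -98 (j = Add(56, -154) = -98)
Pow(Add(638, Mul(Add(500, 387), Add(j, Function('a')(Mul(Add(-11, 7), Add(3, 5)))))), -1) = Pow(Add(638, Mul(Add(500, 387), Add(-98, Rational(-2, 5)))), -1) = Pow(Add(638, Mul(887, Rational(-492, 5))), -1) = Pow(Add(638, Rational(-436404, 5)), -1) = Pow(Rational(-433214, 5), -1) = Rational(-5, 433214)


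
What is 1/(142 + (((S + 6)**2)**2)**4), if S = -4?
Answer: 1/65678 ≈ 1.5226e-5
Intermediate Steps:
1/(142 + (((S + 6)**2)**2)**4) = 1/(142 + (((-4 + 6)**2)**2)**4) = 1/(142 + ((2**2)**2)**4) = 1/(142 + (4**2)**4) = 1/(142 + 16**4) = 1/(142 + 65536) = 1/65678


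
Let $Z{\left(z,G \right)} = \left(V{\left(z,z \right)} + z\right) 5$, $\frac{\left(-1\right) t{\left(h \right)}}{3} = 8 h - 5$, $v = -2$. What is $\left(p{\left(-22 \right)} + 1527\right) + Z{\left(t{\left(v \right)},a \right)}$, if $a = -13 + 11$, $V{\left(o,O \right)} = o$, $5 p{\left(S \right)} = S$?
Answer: $\frac{10763}{5} \approx 2152.6$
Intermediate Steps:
$p{\left(S \right)} = \frac{S}{5}$
$a = -2$
$t{\left(h \right)} = 15 - 24 h$ ($t{\left(h \right)} = - 3 \left(8 h - 5\right) = - 3 \left(-5 + 8 h\right) = 15 - 24 h$)
$Z{\left(z,G \right)} = 10 z$ ($Z{\left(z,G \right)} = \left(z + z\right) 5 = 2 z 5 = 10 z$)
$\left(p{\left(-22 \right)} + 1527\right) + Z{\left(t{\left(v \right)},a \right)} = \left(\frac{1}{5} \left(-22\right) + 1527\right) + 10 \left(15 - -48\right) = \left(- \frac{22}{5} + 1527\right) + 10 \left(15 + 48\right) = \frac{7613}{5} + 10 \cdot 63 = \frac{7613}{5} + 630 = \frac{10763}{5}$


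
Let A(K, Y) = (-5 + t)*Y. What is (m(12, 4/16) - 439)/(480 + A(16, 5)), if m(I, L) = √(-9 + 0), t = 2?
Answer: -439/465 + I/155 ≈ -0.94409 + 0.0064516*I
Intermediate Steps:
A(K, Y) = -3*Y (A(K, Y) = (-5 + 2)*Y = -3*Y)
m(I, L) = 3*I (m(I, L) = √(-9) = 3*I)
(m(12, 4/16) - 439)/(480 + A(16, 5)) = (3*I - 439)/(480 - 3*5) = (-439 + 3*I)/(480 - 15) = (-439 + 3*I)/465 = (-439 + 3*I)*(1/465) = -439/465 + I/155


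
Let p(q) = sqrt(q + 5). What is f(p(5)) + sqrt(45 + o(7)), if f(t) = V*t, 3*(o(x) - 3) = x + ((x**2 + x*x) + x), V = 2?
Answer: 2*sqrt(10) + 16*sqrt(3)/3 ≈ 15.562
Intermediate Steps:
o(x) = 3 + 2*x/3 + 2*x**2/3 (o(x) = 3 + (x + ((x**2 + x*x) + x))/3 = 3 + (x + ((x**2 + x**2) + x))/3 = 3 + (x + (2*x**2 + x))/3 = 3 + (x + (x + 2*x**2))/3 = 3 + (2*x + 2*x**2)/3 = 3 + (2*x/3 + 2*x**2/3) = 3 + 2*x/3 + 2*x**2/3)
p(q) = sqrt(5 + q)
f(t) = 2*t
f(p(5)) + sqrt(45 + o(7)) = 2*sqrt(5 + 5) + sqrt(45 + (3 + (2/3)*7 + (2/3)*7**2)) = 2*sqrt(10) + sqrt(45 + (3 + 14/3 + (2/3)*49)) = 2*sqrt(10) + sqrt(45 + (3 + 14/3 + 98/3)) = 2*sqrt(10) + sqrt(45 + 121/3) = 2*sqrt(10) + sqrt(256/3) = 2*sqrt(10) + 16*sqrt(3)/3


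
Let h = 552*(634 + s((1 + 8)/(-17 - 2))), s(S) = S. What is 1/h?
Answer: 19/6644424 ≈ 2.8595e-6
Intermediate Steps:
h = 6644424/19 (h = 552*(634 + (1 + 8)/(-17 - 2)) = 552*(634 + 9/(-19)) = 552*(634 + 9*(-1/19)) = 552*(634 - 9/19) = 552*(12037/19) = 6644424/19 ≈ 3.4971e+5)
1/h = 1/(6644424/19) = 19/6644424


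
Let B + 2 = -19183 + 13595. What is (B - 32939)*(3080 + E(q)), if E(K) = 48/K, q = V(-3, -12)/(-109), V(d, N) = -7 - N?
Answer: -391762872/5 ≈ -7.8353e+7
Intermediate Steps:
q = -5/109 (q = (-7 - 1*(-12))/(-109) = (-7 + 12)*(-1/109) = 5*(-1/109) = -5/109 ≈ -0.045872)
B = -5590 (B = -2 + (-19183 + 13595) = -2 - 5588 = -5590)
(B - 32939)*(3080 + E(q)) = (-5590 - 32939)*(3080 + 48/(-5/109)) = -38529*(3080 + 48*(-109/5)) = -38529*(3080 - 5232/5) = -38529*10168/5 = -391762872/5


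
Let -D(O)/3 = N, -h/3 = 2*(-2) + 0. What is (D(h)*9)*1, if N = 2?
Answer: -54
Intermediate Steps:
h = 12 (h = -3*(2*(-2) + 0) = -3*(-4 + 0) = -3*(-4) = 12)
D(O) = -6 (D(O) = -3*2 = -6)
(D(h)*9)*1 = -6*9*1 = -54*1 = -54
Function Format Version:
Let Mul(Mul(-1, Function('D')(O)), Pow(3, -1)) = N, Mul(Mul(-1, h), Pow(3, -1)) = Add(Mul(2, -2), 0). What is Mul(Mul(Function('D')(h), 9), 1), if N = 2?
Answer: -54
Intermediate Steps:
h = 12 (h = Mul(-3, Add(Mul(2, -2), 0)) = Mul(-3, Add(-4, 0)) = Mul(-3, -4) = 12)
Function('D')(O) = -6 (Function('D')(O) = Mul(-3, 2) = -6)
Mul(Mul(Function('D')(h), 9), 1) = Mul(Mul(-6, 9), 1) = Mul(-54, 1) = -54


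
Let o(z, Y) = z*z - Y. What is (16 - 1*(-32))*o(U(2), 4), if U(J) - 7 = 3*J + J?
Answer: 10608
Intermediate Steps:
U(J) = 7 + 4*J (U(J) = 7 + (3*J + J) = 7 + 4*J)
o(z, Y) = z**2 - Y
(16 - 1*(-32))*o(U(2), 4) = (16 - 1*(-32))*((7 + 4*2)**2 - 1*4) = (16 + 32)*((7 + 8)**2 - 4) = 48*(15**2 - 4) = 48*(225 - 4) = 48*221 = 10608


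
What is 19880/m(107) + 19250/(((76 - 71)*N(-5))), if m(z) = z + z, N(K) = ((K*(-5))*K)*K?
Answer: 264978/2675 ≈ 99.057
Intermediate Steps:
N(K) = -5*K**3 (N(K) = ((-5*K)*K)*K = (-5*K**2)*K = -5*K**3)
m(z) = 2*z
19880/m(107) + 19250/(((76 - 71)*N(-5))) = 19880/((2*107)) + 19250/(((76 - 71)*(-5*(-5)**3))) = 19880/214 + 19250/((5*(-5*(-125)))) = 19880*(1/214) + 19250/((5*625)) = 9940/107 + 19250/3125 = 9940/107 + 19250*(1/3125) = 9940/107 + 154/25 = 264978/2675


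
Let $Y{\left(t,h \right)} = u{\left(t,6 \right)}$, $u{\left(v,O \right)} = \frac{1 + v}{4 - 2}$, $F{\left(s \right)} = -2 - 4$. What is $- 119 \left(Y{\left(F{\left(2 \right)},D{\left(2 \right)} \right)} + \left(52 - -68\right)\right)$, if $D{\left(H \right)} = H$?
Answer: $- \frac{27965}{2} \approx -13983.0$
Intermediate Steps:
$F{\left(s \right)} = -6$
$u{\left(v,O \right)} = \frac{1}{2} + \frac{v}{2}$ ($u{\left(v,O \right)} = \frac{1 + v}{2} = \left(1 + v\right) \frac{1}{2} = \frac{1}{2} + \frac{v}{2}$)
$Y{\left(t,h \right)} = \frac{1}{2} + \frac{t}{2}$
$- 119 \left(Y{\left(F{\left(2 \right)},D{\left(2 \right)} \right)} + \left(52 - -68\right)\right) = - 119 \left(\left(\frac{1}{2} + \frac{1}{2} \left(-6\right)\right) + \left(52 - -68\right)\right) = - 119 \left(\left(\frac{1}{2} - 3\right) + \left(52 + 68\right)\right) = - 119 \left(- \frac{5}{2} + 120\right) = \left(-119\right) \frac{235}{2} = - \frac{27965}{2}$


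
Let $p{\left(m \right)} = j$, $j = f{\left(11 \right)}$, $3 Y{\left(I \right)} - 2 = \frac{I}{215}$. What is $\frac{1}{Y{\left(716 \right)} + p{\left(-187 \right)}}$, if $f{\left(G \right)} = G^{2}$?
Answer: $\frac{215}{26397} \approx 0.0081449$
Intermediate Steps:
$Y{\left(I \right)} = \frac{2}{3} + \frac{I}{645}$ ($Y{\left(I \right)} = \frac{2}{3} + \frac{I \frac{1}{215}}{3} = \frac{2}{3} + \frac{\frac{1}{215} I}{3} = \frac{2}{3} + \frac{I}{645}$)
$j = 121$ ($j = 11^{2} = 121$)
$p{\left(m \right)} = 121$
$\frac{1}{Y{\left(716 \right)} + p{\left(-187 \right)}} = \frac{1}{\left(\frac{2}{3} + \frac{1}{645} \cdot 716\right) + 121} = \frac{1}{\left(\frac{2}{3} + \frac{716}{645}\right) + 121} = \frac{1}{\frac{382}{215} + 121} = \frac{1}{\frac{26397}{215}} = \frac{215}{26397}$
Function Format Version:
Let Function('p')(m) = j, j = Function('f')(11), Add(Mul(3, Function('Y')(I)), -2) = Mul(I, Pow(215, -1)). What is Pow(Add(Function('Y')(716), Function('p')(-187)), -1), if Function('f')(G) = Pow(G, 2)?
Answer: Rational(215, 26397) ≈ 0.0081449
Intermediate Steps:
Function('Y')(I) = Add(Rational(2, 3), Mul(Rational(1, 645), I)) (Function('Y')(I) = Add(Rational(2, 3), Mul(Rational(1, 3), Mul(I, Pow(215, -1)))) = Add(Rational(2, 3), Mul(Rational(1, 3), Mul(I, Rational(1, 215)))) = Add(Rational(2, 3), Mul(Rational(1, 3), Mul(Rational(1, 215), I))) = Add(Rational(2, 3), Mul(Rational(1, 645), I)))
j = 121 (j = Pow(11, 2) = 121)
Function('p')(m) = 121
Pow(Add(Function('Y')(716), Function('p')(-187)), -1) = Pow(Add(Add(Rational(2, 3), Mul(Rational(1, 645), 716)), 121), -1) = Pow(Add(Add(Rational(2, 3), Rational(716, 645)), 121), -1) = Pow(Add(Rational(382, 215), 121), -1) = Pow(Rational(26397, 215), -1) = Rational(215, 26397)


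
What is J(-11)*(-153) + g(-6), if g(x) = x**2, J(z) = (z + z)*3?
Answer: 10134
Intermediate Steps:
J(z) = 6*z (J(z) = (2*z)*3 = 6*z)
J(-11)*(-153) + g(-6) = (6*(-11))*(-153) + (-6)**2 = -66*(-153) + 36 = 10098 + 36 = 10134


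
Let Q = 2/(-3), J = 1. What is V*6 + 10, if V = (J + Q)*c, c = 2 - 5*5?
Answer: -36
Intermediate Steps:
c = -23 (c = 2 - 25 = -23)
Q = -2/3 (Q = 2*(-1/3) = -2/3 ≈ -0.66667)
V = -23/3 (V = (1 - 2/3)*(-23) = (1/3)*(-23) = -23/3 ≈ -7.6667)
V*6 + 10 = -23/3*6 + 10 = -46 + 10 = -36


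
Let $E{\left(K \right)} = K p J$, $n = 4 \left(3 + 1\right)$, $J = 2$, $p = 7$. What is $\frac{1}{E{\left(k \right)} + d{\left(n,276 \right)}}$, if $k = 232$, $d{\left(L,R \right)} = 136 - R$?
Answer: $\frac{1}{3108} \approx 0.00032175$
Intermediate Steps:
$n = 16$ ($n = 4 \cdot 4 = 16$)
$E{\left(K \right)} = 14 K$ ($E{\left(K \right)} = K 7 \cdot 2 = 7 K 2 = 14 K$)
$\frac{1}{E{\left(k \right)} + d{\left(n,276 \right)}} = \frac{1}{14 \cdot 232 + \left(136 - 276\right)} = \frac{1}{3248 + \left(136 - 276\right)} = \frac{1}{3248 - 140} = \frac{1}{3108}$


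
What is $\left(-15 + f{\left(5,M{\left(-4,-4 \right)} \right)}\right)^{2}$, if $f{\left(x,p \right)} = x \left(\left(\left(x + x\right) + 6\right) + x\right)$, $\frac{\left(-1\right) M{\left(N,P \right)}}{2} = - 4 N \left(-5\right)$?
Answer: $8100$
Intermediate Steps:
$M{\left(N,P \right)} = - 40 N$ ($M{\left(N,P \right)} = - 2 - 4 N \left(-5\right) = - 2 \cdot 20 N = - 40 N$)
$f{\left(x,p \right)} = x \left(6 + 3 x\right)$ ($f{\left(x,p \right)} = x \left(\left(2 x + 6\right) + x\right) = x \left(\left(6 + 2 x\right) + x\right) = x \left(6 + 3 x\right)$)
$\left(-15 + f{\left(5,M{\left(-4,-4 \right)} \right)}\right)^{2} = \left(-15 + 3 \cdot 5 \left(2 + 5\right)\right)^{2} = \left(-15 + 3 \cdot 5 \cdot 7\right)^{2} = \left(-15 + 105\right)^{2} = 90^{2} = 8100$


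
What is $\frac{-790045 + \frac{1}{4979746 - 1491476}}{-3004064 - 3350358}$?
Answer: $\frac{2755890272149}{22165939629940} \approx 0.12433$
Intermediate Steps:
$\frac{-790045 + \frac{1}{4979746 - 1491476}}{-3004064 - 3350358} = \frac{-790045 + \frac{1}{3488270}}{-6354422} = \left(-790045 + \frac{1}{3488270}\right) \left(- \frac{1}{6354422}\right) = \left(- \frac{2755890272149}{3488270}\right) \left(- \frac{1}{6354422}\right) = \frac{2755890272149}{22165939629940}$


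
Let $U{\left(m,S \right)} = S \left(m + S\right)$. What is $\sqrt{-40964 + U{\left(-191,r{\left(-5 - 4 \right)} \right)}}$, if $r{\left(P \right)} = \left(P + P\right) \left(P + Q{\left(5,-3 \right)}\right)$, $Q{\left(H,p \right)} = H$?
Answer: $2 i \sqrt{12383} \approx 222.56 i$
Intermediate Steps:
$r{\left(P \right)} = 2 P \left(5 + P\right)$ ($r{\left(P \right)} = \left(P + P\right) \left(P + 5\right) = 2 P \left(5 + P\right)$)
$U{\left(m,S \right)} = S \left(S + m\right)$
$\sqrt{-40964 + U{\left(-191,r{\left(-5 - 4 \right)} \right)}} = \sqrt{-40964 + 2 \left(-5 - 4\right) \left(5 - 9\right) \left(2 \left(-5 - 4\right) \left(5 - 9\right) - 191\right)} = \sqrt{-40964 + 2 \left(-9\right) \left(5 - 9\right) \left(2 \left(-9\right) \left(5 - 9\right) - 191\right)} = \sqrt{-40964 + 2 \left(-9\right) \left(-4\right) \left(2 \left(-9\right) \left(-4\right) - 191\right)} = \sqrt{-40964 + 72 \left(72 - 191\right)} = \sqrt{-40964 + 72 \left(-119\right)} = \sqrt{-40964 - 8568} = \sqrt{-49532} = 2 i \sqrt{12383}$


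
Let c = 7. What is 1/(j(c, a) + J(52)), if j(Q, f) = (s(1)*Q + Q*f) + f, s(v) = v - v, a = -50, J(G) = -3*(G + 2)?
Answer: -1/562 ≈ -0.0017794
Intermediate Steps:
J(G) = -6 - 3*G (J(G) = -3*(2 + G) = -6 - 3*G)
s(v) = 0
j(Q, f) = f + Q*f (j(Q, f) = (0*Q + Q*f) + f = (0 + Q*f) + f = Q*f + f = f + Q*f)
1/(j(c, a) + J(52)) = 1/(-50*(1 + 7) + (-6 - 3*52)) = 1/(-50*8 + (-6 - 156)) = 1/(-400 - 162) = 1/(-562) = -1/562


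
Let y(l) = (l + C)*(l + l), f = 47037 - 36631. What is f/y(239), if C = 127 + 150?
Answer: 121/2868 ≈ 0.042190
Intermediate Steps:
f = 10406
C = 277
y(l) = 2*l*(277 + l) (y(l) = (l + 277)*(l + l) = (277 + l)*(2*l) = 2*l*(277 + l))
f/y(239) = 10406/((2*239*(277 + 239))) = 10406/((2*239*516)) = 10406/246648 = 10406*(1/246648) = 121/2868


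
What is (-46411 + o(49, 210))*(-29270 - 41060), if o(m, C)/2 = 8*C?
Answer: 3027776830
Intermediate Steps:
o(m, C) = 16*C (o(m, C) = 2*(8*C) = 16*C)
(-46411 + o(49, 210))*(-29270 - 41060) = (-46411 + 16*210)*(-29270 - 41060) = (-46411 + 3360)*(-70330) = -43051*(-70330) = 3027776830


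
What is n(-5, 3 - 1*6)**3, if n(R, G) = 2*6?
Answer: 1728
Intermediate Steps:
n(R, G) = 12
n(-5, 3 - 1*6)**3 = 12**3 = 1728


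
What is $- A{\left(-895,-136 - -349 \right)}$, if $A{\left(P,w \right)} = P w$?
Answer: $190635$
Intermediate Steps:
$- A{\left(-895,-136 - -349 \right)} = - \left(-895\right) \left(-136 - -349\right) = - \left(-895\right) \left(-136 + 349\right) = - \left(-895\right) 213 = \left(-1\right) \left(-190635\right) = 190635$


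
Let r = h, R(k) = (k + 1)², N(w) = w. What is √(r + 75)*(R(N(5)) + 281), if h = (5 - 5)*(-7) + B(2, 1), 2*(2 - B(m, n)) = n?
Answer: 951*√34/2 ≈ 2772.6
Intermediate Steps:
B(m, n) = 2 - n/2
R(k) = (1 + k)²
h = 3/2 (h = (5 - 5)*(-7) + (2 - ½*1) = 0*(-7) + (2 - ½) = 0 + 3/2 = 3/2 ≈ 1.5000)
r = 3/2 ≈ 1.5000
√(r + 75)*(R(N(5)) + 281) = √(3/2 + 75)*((1 + 5)² + 281) = √(153/2)*(6² + 281) = (3*√34/2)*(36 + 281) = (3*√34/2)*317 = 951*√34/2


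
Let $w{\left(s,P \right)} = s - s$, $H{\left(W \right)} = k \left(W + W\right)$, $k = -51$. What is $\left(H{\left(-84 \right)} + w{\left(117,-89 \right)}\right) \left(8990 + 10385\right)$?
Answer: $166005000$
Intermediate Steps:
$H{\left(W \right)} = - 102 W$ ($H{\left(W \right)} = - 51 \left(W + W\right) = - 51 \cdot 2 W = - 102 W$)
$w{\left(s,P \right)} = 0$
$\left(H{\left(-84 \right)} + w{\left(117,-89 \right)}\right) \left(8990 + 10385\right) = \left(\left(-102\right) \left(-84\right) + 0\right) \left(8990 + 10385\right) = \left(8568 + 0\right) 19375 = 8568 \cdot 19375 = 166005000$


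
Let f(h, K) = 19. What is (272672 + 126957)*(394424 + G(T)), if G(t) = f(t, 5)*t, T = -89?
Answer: 156947496057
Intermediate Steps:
G(t) = 19*t
(272672 + 126957)*(394424 + G(T)) = (272672 + 126957)*(394424 + 19*(-89)) = 399629*(394424 - 1691) = 399629*392733 = 156947496057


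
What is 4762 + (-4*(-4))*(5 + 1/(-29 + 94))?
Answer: 314746/65 ≈ 4842.3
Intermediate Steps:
4762 + (-4*(-4))*(5 + 1/(-29 + 94)) = 4762 + 16*(5 + 1/65) = 4762 + 16*(326/65) = 4762 + 5216/65 = 314746/65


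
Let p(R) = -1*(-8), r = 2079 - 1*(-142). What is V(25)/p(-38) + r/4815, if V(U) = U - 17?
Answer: 7036/4815 ≈ 1.4613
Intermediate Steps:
r = 2221 (r = 2079 + 142 = 2221)
V(U) = -17 + U
p(R) = 8
V(25)/p(-38) + r/4815 = (-17 + 25)/8 + 2221/4815 = 8*(⅛) + 2221*(1/4815) = 1 + 2221/4815 = 7036/4815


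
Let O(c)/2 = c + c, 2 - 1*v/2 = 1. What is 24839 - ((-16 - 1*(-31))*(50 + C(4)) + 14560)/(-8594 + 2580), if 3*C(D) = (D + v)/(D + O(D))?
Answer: 298794115/12028 ≈ 24842.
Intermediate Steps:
v = 2 (v = 4 - 2*1 = 4 - 2 = 2)
O(c) = 4*c (O(c) = 2*(c + c) = 2*(2*c) = 4*c)
C(D) = (2 + D)/(15*D) (C(D) = ((D + 2)/(D + 4*D))/3 = ((2 + D)/((5*D)))/3 = ((2 + D)*(1/(5*D)))/3 = ((2 + D)/(5*D))/3 = (2 + D)/(15*D))
24839 - ((-16 - 1*(-31))*(50 + C(4)) + 14560)/(-8594 + 2580) = 24839 - ((-16 - 1*(-31))*(50 + (1/15)*(2 + 4)/4) + 14560)/(-8594 + 2580) = 24839 - ((-16 + 31)*(50 + (1/15)*(¼)*6) + 14560)/(-6014) = 24839 - (15*(50 + ⅒) + 14560)*(-1)/6014 = 24839 - (15*(501/10) + 14560)*(-1)/6014 = 24839 - (1503/2 + 14560)*(-1)/6014 = 24839 - 30623*(-1)/(2*6014) = 24839 - 1*(-30623/12028) = 24839 + 30623/12028 = 298794115/12028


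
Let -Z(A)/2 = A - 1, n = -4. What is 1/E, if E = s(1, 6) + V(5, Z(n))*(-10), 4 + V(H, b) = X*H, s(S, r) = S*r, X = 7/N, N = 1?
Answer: -1/304 ≈ -0.0032895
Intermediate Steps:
X = 7 (X = 7/1 = 7*1 = 7)
Z(A) = 2 - 2*A (Z(A) = -2*(A - 1) = -2*(-1 + A) = 2 - 2*A)
V(H, b) = -4 + 7*H
E = -304 (E = 1*6 + (-4 + 7*5)*(-10) = 6 + (-4 + 35)*(-10) = 6 + 31*(-10) = 6 - 310 = -304)
1/E = 1/(-304) = -1/304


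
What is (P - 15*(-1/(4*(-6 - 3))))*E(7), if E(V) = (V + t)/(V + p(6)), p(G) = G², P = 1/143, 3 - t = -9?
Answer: -13357/73788 ≈ -0.18102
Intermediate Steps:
t = 12 (t = 3 - 1*(-9) = 3 + 9 = 12)
P = 1/143 ≈ 0.0069930
E(V) = (12 + V)/(36 + V) (E(V) = (V + 12)/(V + 6²) = (12 + V)/(V + 36) = (12 + V)/(36 + V))
(P - 15*(-1/(4*(-6 - 3))))*E(7) = (1/143 - 15*(-1/(4*(-6 - 3))))*((12 + 7)/(36 + 7)) = (1/143 - 15/((-9*(-4))))*(19/43) = (1/143 - 15/36)*((1/43)*19) = (1/143 - 15*1/36)*(19/43) = (1/143 - 5/12)*(19/43) = -703/1716*19/43 = -13357/73788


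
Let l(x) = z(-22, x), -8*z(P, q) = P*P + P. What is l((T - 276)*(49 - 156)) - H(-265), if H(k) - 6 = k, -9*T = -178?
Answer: 805/4 ≈ 201.25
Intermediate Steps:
T = 178/9 (T = -1/9*(-178) = 178/9 ≈ 19.778)
z(P, q) = -P/8 - P**2/8 (z(P, q) = -(P*P + P)/8 = -(P**2 + P)/8 = -(P + P**2)/8 = -P/8 - P**2/8)
l(x) = -231/4 (l(x) = -1/8*(-22)*(1 - 22) = -1/8*(-22)*(-21) = -231/4)
H(k) = 6 + k
l((T - 276)*(49 - 156)) - H(-265) = -231/4 - (6 - 265) = -231/4 - 1*(-259) = -231/4 + 259 = 805/4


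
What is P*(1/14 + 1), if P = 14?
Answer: 15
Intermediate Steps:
P*(1/14 + 1) = 14*(1/14 + 1) = 14*(15/14) = 15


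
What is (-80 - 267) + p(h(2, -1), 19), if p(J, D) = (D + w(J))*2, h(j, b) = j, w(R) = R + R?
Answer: -301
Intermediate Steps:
w(R) = 2*R
p(J, D) = 2*D + 4*J (p(J, D) = (D + 2*J)*2 = 2*D + 4*J)
(-80 - 267) + p(h(2, -1), 19) = (-80 - 267) + (2*19 + 4*2) = -347 + (38 + 8) = -347 + 46 = -301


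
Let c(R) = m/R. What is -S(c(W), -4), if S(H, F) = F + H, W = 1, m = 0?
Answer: 4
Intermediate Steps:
c(R) = 0 (c(R) = 0/R = 0)
-S(c(W), -4) = -(-4 + 0) = -1*(-4) = 4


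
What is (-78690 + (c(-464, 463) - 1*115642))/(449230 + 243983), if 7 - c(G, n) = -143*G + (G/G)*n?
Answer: -261140/693213 ≈ -0.37671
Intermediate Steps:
c(G, n) = 7 - n + 143*G (c(G, n) = 7 - (-143*G + (G/G)*n) = 7 - (-143*G + 1*n) = 7 - (-143*G + n) = 7 - (n - 143*G) = 7 + (-n + 143*G) = 7 - n + 143*G)
(-78690 + (c(-464, 463) - 1*115642))/(449230 + 243983) = (-78690 + ((7 - 1*463 + 143*(-464)) - 1*115642))/(449230 + 243983) = (-78690 + ((7 - 463 - 66352) - 115642))/693213 = (-78690 + (-66808 - 115642))*(1/693213) = (-78690 - 182450)*(1/693213) = -261140*1/693213 = -261140/693213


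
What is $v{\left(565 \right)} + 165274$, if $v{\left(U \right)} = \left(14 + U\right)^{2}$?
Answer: $500515$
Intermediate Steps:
$v{\left(565 \right)} + 165274 = \left(14 + 565\right)^{2} + 165274 = 579^{2} + 165274 = 335241 + 165274 = 500515$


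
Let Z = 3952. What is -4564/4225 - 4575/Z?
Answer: -2874331/1284400 ≈ -2.2379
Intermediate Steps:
-4564/4225 - 4575/Z = -4564/4225 - 4575/3952 = -2874331/1284400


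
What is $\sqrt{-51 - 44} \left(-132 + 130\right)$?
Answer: $- 2 i \sqrt{95} \approx - 19.494 i$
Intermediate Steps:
$\sqrt{-51 - 44} \left(-132 + 130\right) = \sqrt{-95} \left(-2\right) = i \sqrt{95} \left(-2\right) = - 2 i \sqrt{95}$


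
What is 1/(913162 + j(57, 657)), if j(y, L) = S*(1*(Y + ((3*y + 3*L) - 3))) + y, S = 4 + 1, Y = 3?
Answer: 1/923929 ≈ 1.0823e-6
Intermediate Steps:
S = 5
j(y, L) = 15*L + 16*y (j(y, L) = 5*(1*(3 + ((3*y + 3*L) - 3))) + y = 5*(1*(3 + ((3*L + 3*y) - 3))) + y = 5*(1*(3 + (-3 + 3*L + 3*y))) + y = 5*(1*(3*L + 3*y)) + y = 5*(3*L + 3*y) + y = (15*L + 15*y) + y = 15*L + 16*y)
1/(913162 + j(57, 657)) = 1/(913162 + (15*657 + 16*57)) = 1/(913162 + (9855 + 912)) = 1/(913162 + 10767) = 1/923929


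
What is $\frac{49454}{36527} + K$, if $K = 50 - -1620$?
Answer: $\frac{61049544}{36527} \approx 1671.4$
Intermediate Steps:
$K = 1670$ ($K = 50 + 1620 = 1670$)
$\frac{49454}{36527} + K = \frac{49454}{36527} + 1670 = \frac{61049544}{36527}$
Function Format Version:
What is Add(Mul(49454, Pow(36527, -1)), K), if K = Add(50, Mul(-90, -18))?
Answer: Rational(61049544, 36527) ≈ 1671.4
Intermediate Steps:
K = 1670 (K = Add(50, 1620) = 1670)
Add(Mul(49454, Pow(36527, -1)), K) = Add(Mul(49454, Pow(36527, -1)), 1670) = Add(Mul(49454, Rational(1, 36527)), 1670) = Add(Rational(49454, 36527), 1670) = Rational(61049544, 36527)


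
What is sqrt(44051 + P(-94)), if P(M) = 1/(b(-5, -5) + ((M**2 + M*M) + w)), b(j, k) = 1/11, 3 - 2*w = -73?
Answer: 2*sqrt(417948462869673)/194811 ≈ 209.88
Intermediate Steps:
w = 38 (w = 3/2 - 1/2*(-73) = 3/2 + 73/2 = 38)
b(j, k) = 1/11
P(M) = 1/(419/11 + 2*M**2) (P(M) = 1/(1/11 + ((M**2 + M*M) + 38)) = 1/(1/11 + ((M**2 + M**2) + 38)) = 1/(1/11 + (2*M**2 + 38)) = 1/(1/11 + (38 + 2*M**2)) = 1/(419/11 + 2*M**2))
sqrt(44051 + P(-94)) = sqrt(44051 + 11/(419 + 22*(-94)**2)) = sqrt(44051 + 11/(419 + 22*8836)) = sqrt(44051 + 11/(419 + 194392)) = sqrt(44051 + 11/194811) = sqrt(8581619372/194811) = 2*sqrt(417948462869673)/194811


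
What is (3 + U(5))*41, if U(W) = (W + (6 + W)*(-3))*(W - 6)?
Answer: 1271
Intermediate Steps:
U(W) = (-18 - 2*W)*(-6 + W) (U(W) = (W + (-18 - 3*W))*(-6 + W) = (-18 - 2*W)*(-6 + W))
(3 + U(5))*41 = (3 + (108 - 6*5 - 2*5**2))*41 = (3 + (108 - 30 - 2*25))*41 = (3 + (108 - 30 - 50))*41 = (3 + 28)*41 = 31*41 = 1271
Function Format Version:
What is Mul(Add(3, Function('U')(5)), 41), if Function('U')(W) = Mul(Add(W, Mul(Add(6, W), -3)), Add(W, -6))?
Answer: 1271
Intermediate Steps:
Function('U')(W) = Mul(Add(-18, Mul(-2, W)), Add(-6, W)) (Function('U')(W) = Mul(Add(W, Add(-18, Mul(-3, W))), Add(-6, W)) = Mul(Add(-18, Mul(-2, W)), Add(-6, W)))
Mul(Add(3, Function('U')(5)), 41) = Mul(Add(3, Add(108, Mul(-6, 5), Mul(-2, Pow(5, 2)))), 41) = Mul(Add(3, Add(108, -30, Mul(-2, 25))), 41) = Mul(Add(3, Add(108, -30, -50)), 41) = Mul(Add(3, 28), 41) = Mul(31, 41) = 1271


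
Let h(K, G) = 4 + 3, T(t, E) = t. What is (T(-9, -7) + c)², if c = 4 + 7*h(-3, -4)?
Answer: 1936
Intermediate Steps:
h(K, G) = 7
c = 53 (c = 4 + 7*7 = 4 + 49 = 53)
(T(-9, -7) + c)² = (-9 + 53)² = 44² = 1936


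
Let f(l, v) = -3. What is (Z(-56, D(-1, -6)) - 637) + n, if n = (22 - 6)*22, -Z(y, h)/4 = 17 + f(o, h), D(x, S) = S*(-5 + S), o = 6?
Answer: -341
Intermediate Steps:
Z(y, h) = -56 (Z(y, h) = -4*(17 - 3) = -4*14 = -56)
n = 352 (n = 16*22 = 352)
(Z(-56, D(-1, -6)) - 637) + n = (-56 - 637) + 352 = -693 + 352 = -341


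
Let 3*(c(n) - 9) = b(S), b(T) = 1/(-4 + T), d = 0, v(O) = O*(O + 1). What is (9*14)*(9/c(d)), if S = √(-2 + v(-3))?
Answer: 6804/53 ≈ 128.38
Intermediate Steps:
v(O) = O*(1 + O)
S = 2 (S = √(-2 - 3*(1 - 3)) = √(-2 - 3*(-2)) = √(-2 + 6) = √4 = 2)
c(n) = 53/6 (c(n) = 9 + 1/(3*(-4 + 2)) = 9 + (⅓)/(-2) = 9 + (⅓)*(-½) = 9 - ⅙ = 53/6)
(9*14)*(9/c(d)) = (9*14)*(9/(53/6)) = 126*(9*(6/53)) = 126*(54/53) = 6804/53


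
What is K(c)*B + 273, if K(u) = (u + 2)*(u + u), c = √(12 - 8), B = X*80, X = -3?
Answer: -3567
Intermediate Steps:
B = -240 (B = -3*80 = -240)
c = 2 (c = √4 = 2)
K(u) = 2*u*(2 + u) (K(u) = (2 + u)*(2*u) = 2*u*(2 + u))
K(c)*B + 273 = (2*2*(2 + 2))*(-240) + 273 = (2*2*4)*(-240) + 273 = 16*(-240) + 273 = -3840 + 273 = -3567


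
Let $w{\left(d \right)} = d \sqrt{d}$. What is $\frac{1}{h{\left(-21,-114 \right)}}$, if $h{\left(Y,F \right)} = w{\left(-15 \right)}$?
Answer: $\frac{i \sqrt{15}}{225} \approx 0.017213 i$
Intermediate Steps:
$w{\left(d \right)} = d^{\frac{3}{2}}$
$h{\left(Y,F \right)} = - 15 i \sqrt{15}$ ($h{\left(Y,F \right)} = \left(-15\right)^{\frac{3}{2}} = - 15 i \sqrt{15}$)
$\frac{1}{h{\left(-21,-114 \right)}} = \frac{1}{\left(-15\right) i \sqrt{15}} = \frac{i \sqrt{15}}{225}$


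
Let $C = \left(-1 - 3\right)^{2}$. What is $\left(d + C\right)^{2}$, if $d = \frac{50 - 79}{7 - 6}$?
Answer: $169$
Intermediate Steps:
$C = 16$ ($C = \left(-4\right)^{2} = 16$)
$d = -29$ ($d = - \frac{29}{1} = \left(-29\right) 1 = -29$)
$\left(d + C\right)^{2} = \left(-29 + 16\right)^{2} = \left(-13\right)^{2} = 169$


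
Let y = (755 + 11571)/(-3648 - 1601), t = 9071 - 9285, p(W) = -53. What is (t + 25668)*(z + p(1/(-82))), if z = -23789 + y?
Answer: -3185796778736/5249 ≈ -6.0693e+8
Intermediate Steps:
t = -214
y = -12326/5249 (y = 12326/(-5249) = 12326*(-1/5249) = -12326/5249 ≈ -2.3483)
z = -124880787/5249 (z = -23789 - 12326/5249 = -124880787/5249 ≈ -23791.)
(t + 25668)*(z + p(1/(-82))) = (-214 + 25668)*(-124880787/5249 - 53) = 25454*(-125158984/5249) = -3185796778736/5249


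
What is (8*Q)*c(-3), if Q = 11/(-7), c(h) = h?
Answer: 264/7 ≈ 37.714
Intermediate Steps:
Q = -11/7 (Q = 11*(-⅐) = -11/7 ≈ -1.5714)
(8*Q)*c(-3) = (8*(-11/7))*(-3) = -88/7*(-3) = 264/7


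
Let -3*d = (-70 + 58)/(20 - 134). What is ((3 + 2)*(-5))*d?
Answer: 50/57 ≈ 0.87719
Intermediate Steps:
d = -2/57 (d = -(-70 + 58)/(3*(20 - 134)) = -(-4)/(-114) = -(-4)*(-1)/114 = -1/3*2/19 = -2/57 ≈ -0.035088)
((3 + 2)*(-5))*d = ((3 + 2)*(-5))*(-2/57) = (5*(-5))*(-2/57) = -25*(-2/57) = 50/57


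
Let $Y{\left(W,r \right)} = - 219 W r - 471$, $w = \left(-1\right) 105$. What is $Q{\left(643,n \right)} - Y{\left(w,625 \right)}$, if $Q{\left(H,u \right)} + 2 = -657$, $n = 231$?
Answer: $-14372063$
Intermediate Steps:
$Q{\left(H,u \right)} = -659$ ($Q{\left(H,u \right)} = -2 - 657 = -659$)
$w = -105$
$Y{\left(W,r \right)} = -471 - 219 W r$ ($Y{\left(W,r \right)} = - 219 W r - 471 = -471 - 219 W r$)
$Q{\left(643,n \right)} - Y{\left(w,625 \right)} = -659 - \left(-471 - \left(-22995\right) 625\right) = -659 - \left(-471 + 14371875\right) = -659 - 14371404 = -14372063$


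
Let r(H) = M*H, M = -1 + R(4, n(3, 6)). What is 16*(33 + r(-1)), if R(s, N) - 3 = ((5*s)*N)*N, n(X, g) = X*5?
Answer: -71504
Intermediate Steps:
n(X, g) = 5*X
R(s, N) = 3 + 5*s*N² (R(s, N) = 3 + ((5*s)*N)*N = 3 + (5*N*s)*N = 3 + 5*s*N²)
M = 4502 (M = -1 + (3 + 5*4*(5*3)²) = -1 + (3 + 5*4*15²) = -1 + (3 + 5*4*225) = -1 + (3 + 4500) = -1 + 4503 = 4502)
r(H) = 4502*H
16*(33 + r(-1)) = 16*(33 + 4502*(-1)) = 16*(33 - 4502) = 16*(-4469) = -71504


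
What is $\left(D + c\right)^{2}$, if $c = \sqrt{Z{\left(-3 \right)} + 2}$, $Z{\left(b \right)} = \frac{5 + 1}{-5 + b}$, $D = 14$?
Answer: $\frac{\left(28 + \sqrt{5}\right)^{2}}{4} \approx 228.55$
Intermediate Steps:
$Z{\left(b \right)} = \frac{6}{-5 + b}$
$c = \frac{\sqrt{5}}{2}$ ($c = \sqrt{\frac{6}{-5 - 3} + 2} = \sqrt{\frac{6}{-8} + 2} = \sqrt{6 \left(- \frac{1}{8}\right) + 2} = \sqrt{- \frac{3}{4} + 2} = \sqrt{\frac{5}{4}} = \frac{\sqrt{5}}{2} \approx 1.118$)
$\left(D + c\right)^{2} = \left(14 + \frac{\sqrt{5}}{2}\right)^{2}$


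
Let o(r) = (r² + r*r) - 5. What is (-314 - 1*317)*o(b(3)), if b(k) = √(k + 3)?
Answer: -4417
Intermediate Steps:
b(k) = √(3 + k)
o(r) = -5 + 2*r² (o(r) = (r² + r²) - 5 = 2*r² - 5 = -5 + 2*r²)
(-314 - 1*317)*o(b(3)) = (-314 - 1*317)*(-5 + 2*(√(3 + 3))²) = (-314 - 317)*(-5 + 2*(√6)²) = -631*(-5 + 2*6) = -631*(-5 + 12) = -631*7 = -4417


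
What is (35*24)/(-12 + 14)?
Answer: 420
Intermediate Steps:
(35*24)/(-12 + 14) = 840/2 = 840*(1/2) = 420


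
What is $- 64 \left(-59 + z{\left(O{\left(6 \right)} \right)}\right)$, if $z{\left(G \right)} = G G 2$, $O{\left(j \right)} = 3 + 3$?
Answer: $-832$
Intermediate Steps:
$O{\left(j \right)} = 6$
$z{\left(G \right)} = 2 G^{2}$ ($z{\left(G \right)} = G^{2} \cdot 2 = 2 G^{2}$)
$- 64 \left(-59 + z{\left(O{\left(6 \right)} \right)}\right) = - 64 \left(-59 + 2 \cdot 6^{2}\right) = - 64 \left(-59 + 2 \cdot 36\right) = - 64 \left(-59 + 72\right) = \left(-64\right) 13 = -832$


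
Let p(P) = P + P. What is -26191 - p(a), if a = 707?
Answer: -27605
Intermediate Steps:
p(P) = 2*P
-26191 - p(a) = -26191 - 2*707 = -26191 - 1*1414 = -26191 - 1414 = -27605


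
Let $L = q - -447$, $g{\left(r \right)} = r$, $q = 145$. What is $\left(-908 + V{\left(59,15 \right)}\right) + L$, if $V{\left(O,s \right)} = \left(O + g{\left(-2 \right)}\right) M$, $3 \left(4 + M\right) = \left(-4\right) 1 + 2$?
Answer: $-582$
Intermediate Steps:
$M = - \frac{14}{3}$ ($M = -4 + \frac{\left(-4\right) 1 + 2}{3} = -4 + \frac{-4 + 2}{3} = -4 + \frac{1}{3} \left(-2\right) = -4 - \frac{2}{3} = - \frac{14}{3} \approx -4.6667$)
$L = 592$ ($L = 145 - -447 = 145 + 447 = 592$)
$V{\left(O,s \right)} = \frac{28}{3} - \frac{14 O}{3}$ ($V{\left(O,s \right)} = \left(O - 2\right) \left(- \frac{14}{3}\right) = \left(-2 + O\right) \left(- \frac{14}{3}\right) = \frac{28}{3} - \frac{14 O}{3}$)
$\left(-908 + V{\left(59,15 \right)}\right) + L = \left(-908 + \left(\frac{28}{3} - \frac{826}{3}\right)\right) + 592 = \left(-908 - 266\right) + 592 = -1174 + 592 = -582$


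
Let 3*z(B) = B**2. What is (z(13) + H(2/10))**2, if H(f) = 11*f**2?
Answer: 18130564/5625 ≈ 3223.2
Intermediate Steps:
z(B) = B**2/3
(z(13) + H(2/10))**2 = ((1/3)*13**2 + 11*(2/10)**2)**2 = ((1/3)*169 + 11*(2*(1/10))**2)**2 = (169/3 + 11*(1/5)**2)**2 = (169/3 + 11*(1/25))**2 = (169/3 + 11/25)**2 = (4258/75)**2 = 18130564/5625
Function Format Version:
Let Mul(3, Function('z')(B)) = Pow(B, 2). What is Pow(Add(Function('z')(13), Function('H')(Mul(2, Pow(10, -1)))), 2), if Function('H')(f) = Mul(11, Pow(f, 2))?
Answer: Rational(18130564, 5625) ≈ 3223.2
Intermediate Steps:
Function('z')(B) = Mul(Rational(1, 3), Pow(B, 2))
Pow(Add(Function('z')(13), Function('H')(Mul(2, Pow(10, -1)))), 2) = Pow(Add(Mul(Rational(1, 3), Pow(13, 2)), Mul(11, Pow(Mul(2, Pow(10, -1)), 2))), 2) = Pow(Add(Mul(Rational(1, 3), 169), Mul(11, Pow(Mul(2, Rational(1, 10)), 2))), 2) = Pow(Add(Rational(169, 3), Mul(11, Pow(Rational(1, 5), 2))), 2) = Pow(Add(Rational(169, 3), Mul(11, Rational(1, 25))), 2) = Pow(Add(Rational(169, 3), Rational(11, 25)), 2) = Pow(Rational(4258, 75), 2) = Rational(18130564, 5625)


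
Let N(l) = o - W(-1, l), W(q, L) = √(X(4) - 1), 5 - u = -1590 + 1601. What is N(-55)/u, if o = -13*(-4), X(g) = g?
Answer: -26/3 + √3/6 ≈ -8.3780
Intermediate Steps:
u = -6 (u = 5 - (-1590 + 1601) = 5 - 1*11 = 5 - 11 = -6)
W(q, L) = √3 (W(q, L) = √(4 - 1) = √3)
o = 52
N(l) = 52 - √3
N(-55)/u = (52 - √3)/(-6) = (52 - √3)*(-⅙) = -26/3 + √3/6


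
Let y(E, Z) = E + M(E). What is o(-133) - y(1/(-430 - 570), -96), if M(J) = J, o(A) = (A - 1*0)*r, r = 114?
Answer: -7580999/500 ≈ -15162.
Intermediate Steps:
o(A) = 114*A (o(A) = (A - 1*0)*114 = (A + 0)*114 = A*114 = 114*A)
y(E, Z) = 2*E (y(E, Z) = E + E = 2*E)
o(-133) - y(1/(-430 - 570), -96) = 114*(-133) - 2/(-430 - 570) = -15162 - 2/(-1000) = -15162 - 2*(-1)/1000 = -15162 - 1*(-1/500) = -15162 + 1/500 = -7580999/500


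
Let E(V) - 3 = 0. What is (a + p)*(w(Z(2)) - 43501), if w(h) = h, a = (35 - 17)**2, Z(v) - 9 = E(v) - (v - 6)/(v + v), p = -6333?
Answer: 261319392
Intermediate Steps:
E(V) = 3 (E(V) = 3 + 0 = 3)
Z(v) = 12 - (-6 + v)/(2*v) (Z(v) = 9 + (3 - (v - 6)/(v + v)) = 9 + (3 - (-6 + v)/(2*v)) = 12 - (-6 + v)/(2*v))
a = 324 (a = 18**2 = 324)
(a + p)*(w(Z(2)) - 43501) = (324 - 6333)*((23/2 + 3/2) - 43501) = -6009*((23/2 + 3*(1/2)) - 43501) = -6009*((23/2 + 3/2) - 43501) = -6009*(13 - 43501) = -6009*(-43488) = 261319392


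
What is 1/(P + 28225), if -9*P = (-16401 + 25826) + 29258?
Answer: 9/215342 ≈ 4.1794e-5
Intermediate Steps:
P = -38683/9 (P = -((-16401 + 25826) + 29258)/9 = -(9425 + 29258)/9 = -1/9*38683 = -38683/9 ≈ -4298.1)
1/(P + 28225) = 1/(-38683/9 + 28225) = 1/(215342/9) = 9/215342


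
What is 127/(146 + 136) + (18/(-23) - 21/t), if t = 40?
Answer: -111203/129720 ≈ -0.85725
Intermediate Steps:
127/(146 + 136) + (18/(-23) - 21/t) = 127/(146 + 136) + (18/(-23) - 21/40) = 127/282 + (18*(-1/23) - 21*1/40) = (1/282)*127 + (-18/23 - 21/40) = 127/282 - 1203/920 = -111203/129720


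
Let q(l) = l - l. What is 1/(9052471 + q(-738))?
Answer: 1/9052471 ≈ 1.1047e-7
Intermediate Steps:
q(l) = 0
1/(9052471 + q(-738)) = 1/(9052471 + 0) = 1/9052471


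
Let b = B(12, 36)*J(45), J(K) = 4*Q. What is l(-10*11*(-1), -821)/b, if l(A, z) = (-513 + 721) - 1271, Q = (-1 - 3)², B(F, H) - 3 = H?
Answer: -1063/2496 ≈ -0.42588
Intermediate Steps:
B(F, H) = 3 + H
Q = 16 (Q = (-4)² = 16)
J(K) = 64 (J(K) = 4*16 = 64)
b = 2496 (b = (3 + 36)*64 = 39*64 = 2496)
l(A, z) = -1063 (l(A, z) = 208 - 1271 = -1063)
l(-10*11*(-1), -821)/b = -1063/2496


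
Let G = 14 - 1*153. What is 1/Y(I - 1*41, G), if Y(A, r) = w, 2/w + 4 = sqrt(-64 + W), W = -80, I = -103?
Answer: -2 + 6*I ≈ -2.0 + 6.0*I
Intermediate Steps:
G = -139 (G = 14 - 153 = -139)
w = (-4 - 12*I)/80 (w = 2/(-4 + sqrt(-64 - 80)) = 2/(-4 + sqrt(-144)) = 2/(-4 + 12*I) = 2*((-4 - 12*I)/160) = (-4 - 12*I)/80 ≈ -0.05 - 0.15*I)
Y(A, r) = -1/20 - 3*I/20
1/Y(I - 1*41, G) = 1/(-1/20 - 3*I/20) = 40*(-1/20 + 3*I/20)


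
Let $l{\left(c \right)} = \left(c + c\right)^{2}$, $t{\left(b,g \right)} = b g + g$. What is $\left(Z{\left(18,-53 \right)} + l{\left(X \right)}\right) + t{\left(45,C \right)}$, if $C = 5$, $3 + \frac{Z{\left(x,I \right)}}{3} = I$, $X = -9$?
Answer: $386$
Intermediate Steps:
$Z{\left(x,I \right)} = -9 + 3 I$
$t{\left(b,g \right)} = g + b g$
$l{\left(c \right)} = 4 c^{2}$ ($l{\left(c \right)} = \left(2 c\right)^{2} = 4 c^{2}$)
$\left(Z{\left(18,-53 \right)} + l{\left(X \right)}\right) + t{\left(45,C \right)} = \left(\left(-9 + 3 \left(-53\right)\right) + 4 \left(-9\right)^{2}\right) + 5 \left(1 + 45\right) = \left(\left(-9 - 159\right) + 4 \cdot 81\right) + 5 \cdot 46 = \left(-168 + 324\right) + 230 = 156 + 230 = 386$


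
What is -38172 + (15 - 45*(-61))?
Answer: -35412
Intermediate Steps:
-38172 + (15 - 45*(-61)) = -38172 + (15 + 2745) = -38172 + 2760 = -35412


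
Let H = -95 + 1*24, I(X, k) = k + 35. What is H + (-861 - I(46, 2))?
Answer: -969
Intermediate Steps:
I(X, k) = 35 + k
H = -71 (H = -95 + 24 = -71)
H + (-861 - I(46, 2)) = -71 + (-861 - (35 + 2)) = -71 + (-861 - 1*37) = -71 + (-861 - 37) = -71 - 898 = -969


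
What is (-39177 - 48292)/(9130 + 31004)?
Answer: -87469/40134 ≈ -2.1794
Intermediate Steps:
(-39177 - 48292)/(9130 + 31004) = -87469/40134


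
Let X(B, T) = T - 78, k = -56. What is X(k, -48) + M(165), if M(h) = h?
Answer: 39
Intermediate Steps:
X(B, T) = -78 + T
X(k, -48) + M(165) = (-78 - 48) + 165 = -126 + 165 = 39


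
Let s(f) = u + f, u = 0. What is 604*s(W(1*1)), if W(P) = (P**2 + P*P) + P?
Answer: 1812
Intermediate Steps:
W(P) = P + 2*P**2 (W(P) = (P**2 + P**2) + P = 2*P**2 + P = P + 2*P**2)
s(f) = f (s(f) = 0 + f = f)
604*s(W(1*1)) = 604*((1*1)*(1 + 2*(1*1))) = 604*(1*(1 + 2*1)) = 604*(1*(1 + 2)) = 604*(1*3) = 604*3 = 1812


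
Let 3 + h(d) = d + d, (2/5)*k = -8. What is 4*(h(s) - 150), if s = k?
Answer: -772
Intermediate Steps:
k = -20 (k = (5/2)*(-8) = -20)
s = -20
h(d) = -3 + 2*d (h(d) = -3 + (d + d) = -3 + 2*d)
4*(h(s) - 150) = 4*((-3 + 2*(-20)) - 150) = 4*((-3 - 40) - 150) = 4*(-43 - 150) = 4*(-193) = -772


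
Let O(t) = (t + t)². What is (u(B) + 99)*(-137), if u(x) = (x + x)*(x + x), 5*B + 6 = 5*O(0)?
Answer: -358803/25 ≈ -14352.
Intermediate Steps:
O(t) = 4*t² (O(t) = (2*t)² = 4*t²)
B = -6/5 (B = -6/5 + (5*(4*0²))/5 = -6/5 + (5*(4*0))/5 = -6/5 + (5*0)/5 = -6/5 + (⅕)*0 = -6/5 + 0 = -6/5 ≈ -1.2000)
u(x) = 4*x² (u(x) = (2*x)*(2*x) = 4*x²)
(u(B) + 99)*(-137) = (4*(-6/5)² + 99)*(-137) = (4*(36/25) + 99)*(-137) = (144/25 + 99)*(-137) = (2619/25)*(-137) = -358803/25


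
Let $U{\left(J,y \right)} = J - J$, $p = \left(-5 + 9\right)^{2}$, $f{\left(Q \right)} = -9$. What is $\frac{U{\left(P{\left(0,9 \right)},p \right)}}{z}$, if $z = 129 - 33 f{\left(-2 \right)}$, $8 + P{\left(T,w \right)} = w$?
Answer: $0$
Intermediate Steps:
$P{\left(T,w \right)} = -8 + w$
$p = 16$ ($p = 4^{2} = 16$)
$U{\left(J,y \right)} = 0$
$z = 426$ ($z = 129 - -297 = 129 + 297 = 426$)
$\frac{U{\left(P{\left(0,9 \right)},p \right)}}{z} = \frac{0}{426} = 0 \cdot \frac{1}{426} = 0$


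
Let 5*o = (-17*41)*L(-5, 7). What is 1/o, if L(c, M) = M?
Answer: -5/4879 ≈ -0.0010248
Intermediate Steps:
o = -4879/5 (o = (-17*41*7)/5 = (-697*7)/5 = (⅕)*(-4879) = -4879/5 ≈ -975.80)
1/o = 1/(-4879/5) = -5/4879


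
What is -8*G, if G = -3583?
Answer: 28664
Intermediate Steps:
-8*G = -8*(-3583) = 28664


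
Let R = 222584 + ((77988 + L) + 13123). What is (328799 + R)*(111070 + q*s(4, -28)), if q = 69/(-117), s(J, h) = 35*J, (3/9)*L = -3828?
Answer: 2731333095100/39 ≈ 7.0034e+10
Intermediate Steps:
L = -11484 (L = 3*(-3828) = -11484)
q = -23/39 (q = 69*(-1/117) = -23/39 ≈ -0.58974)
R = 302211 (R = 222584 + ((77988 - 11484) + 13123) = 222584 + (66504 + 13123) = 222584 + 79627 = 302211)
(328799 + R)*(111070 + q*s(4, -28)) = (328799 + 302211)*(111070 - 805*4/39) = 631010*(111070 - 23/39*140) = 631010*(111070 - 3220/39) = 631010*(4328510/39) = 2731333095100/39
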